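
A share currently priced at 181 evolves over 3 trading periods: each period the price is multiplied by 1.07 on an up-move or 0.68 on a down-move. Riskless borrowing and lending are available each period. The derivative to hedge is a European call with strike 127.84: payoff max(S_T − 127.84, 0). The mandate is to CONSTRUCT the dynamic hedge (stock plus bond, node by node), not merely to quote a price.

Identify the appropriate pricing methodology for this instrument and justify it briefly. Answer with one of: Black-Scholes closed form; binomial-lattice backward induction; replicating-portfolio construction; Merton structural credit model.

Key observation: the deliverable is the dynamic trading strategy on the 3-step tree (spot 181, moves 1.07 and 0.68), so the valuation must go through the node-by-node replicating-portfolio solve.

framework: replicating-portfolio construction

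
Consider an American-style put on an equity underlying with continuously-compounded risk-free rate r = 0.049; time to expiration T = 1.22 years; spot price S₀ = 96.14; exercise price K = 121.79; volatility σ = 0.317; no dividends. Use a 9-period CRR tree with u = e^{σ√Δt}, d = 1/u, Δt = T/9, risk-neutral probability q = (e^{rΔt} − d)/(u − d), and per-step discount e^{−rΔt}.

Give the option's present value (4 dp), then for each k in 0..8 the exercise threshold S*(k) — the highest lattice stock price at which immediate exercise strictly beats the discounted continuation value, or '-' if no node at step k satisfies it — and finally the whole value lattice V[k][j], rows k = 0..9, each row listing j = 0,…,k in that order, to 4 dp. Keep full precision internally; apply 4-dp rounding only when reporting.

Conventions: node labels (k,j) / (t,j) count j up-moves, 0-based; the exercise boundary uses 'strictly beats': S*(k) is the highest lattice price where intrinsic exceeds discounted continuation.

price = 28.1135
boundary = - - 76.1253 85.5493 76.1253 85.5493 76.1253 85.5493 96.1400
tree:
28.1135
36.3579 20.2224
45.6647 27.5118 13.1838
54.0506 36.2407 19.1270 7.4008
61.5127 45.6647 26.8380 11.6508 3.2383
68.1528 54.0506 36.2407 17.7687 5.6723 0.8412
74.0615 61.5127 45.6647 26.0344 9.7183 1.6913 0.0000
79.3192 68.1528 54.0506 36.2407 16.1486 3.4006 0.0000 0.0000
83.9977 74.0615 61.5127 45.6647 25.6500 6.8376 0.0000 0.0000 0.0000
88.1609 79.3192 68.1528 54.0506 36.2407 13.7482 0.0000 0.0000 0.0000 0.0000

params: Δt=0.13556 u=1.12380 d=0.88984 q=0.49934 e^(-rΔt)=0.99338
t_9 payoffs: 88.1609 79.3192 68.1528 54.0506 36.2407 13.7482 0.0000 0.0000 0.0000 0.0000
t_8: node(8,0) S=37.7923 payoff=83.9977 vs cont=83.1915 → 83.9977 [stop]  node(8,1) S=47.7285 payoff=74.0615 vs cont=73.2552 → 74.0615 [stop]  node(8,2) S=60.2773 payoff=61.5127 vs cont=60.7065 → 61.5127 [stop]  node(8,3) S=76.1253 payoff=45.6647 vs cont=44.8585 → 45.6647 [stop]  node(8,4) S=96.1400 payoff=25.6500 vs cont=24.8437 → 25.6500 [stop]  node(8,5) S=121.4170 payoff=0.3730 vs cont=6.8376 → 6.8376 [wait]  node(8,6) S=153.3398 payoff=0.0000 vs cont=0.0000 → 0.0000 [wait]  node(8,7) S=193.6556 payoff=0.0000 vs cont=0.0000 → 0.0000 [wait]  node(8,8) S=244.5712 payoff=0.0000 vs cont=0.0000 → 0.0000 [wait]  ⇒ S*(8)=96.1400
t_7: node(7,0) S=42.4708 payoff=79.3192 vs cont=78.5129 → 79.3192 [stop]  node(7,1) S=53.6372 payoff=68.1528 vs cont=67.3466 → 68.1528 [stop]  node(7,2) S=67.7394 payoff=54.0506 vs cont=53.2444 → 54.0506 [stop]  node(7,3) S=85.5493 payoff=36.2407 vs cont=35.4344 → 36.2407 [stop]  node(7,4) S=108.0418 payoff=13.7482 vs cont=16.1486 → 16.1486 [wait]  node(7,5) S=136.4480 payoff=0.0000 vs cont=3.4006 → 3.4006 [wait]  node(7,6) S=172.3227 payoff=0.0000 vs cont=0.0000 → 0.0000 [wait]  node(7,7) S=217.6295 payoff=0.0000 vs cont=0.0000 → 0.0000 [wait]  ⇒ S*(7)=85.5493
t_6: node(6,0) S=47.7285 payoff=74.0615 vs cont=73.2552 → 74.0615 [stop]  node(6,1) S=60.2773 payoff=61.5127 vs cont=60.7065 → 61.5127 [stop]  node(6,2) S=76.1253 payoff=45.6647 vs cont=44.8585 → 45.6647 [stop]  node(6,3) S=96.1400 payoff=25.6500 vs cont=26.0344 → 26.0344 [wait]  node(6,4) S=121.4170 payoff=0.3730 vs cont=9.7183 → 9.7183 [wait]  node(6,5) S=153.3398 payoff=0.0000 vs cont=1.6913 → 1.6913 [wait]  node(6,6) S=193.6556 payoff=0.0000 vs cont=0.0000 → 0.0000 [wait]  ⇒ S*(6)=76.1253
t_5: node(5,0) S=53.6372 payoff=68.1528 vs cont=67.3466 → 68.1528 [stop]  node(5,1) S=67.7394 payoff=54.0506 vs cont=53.2444 → 54.0506 [stop]  node(5,2) S=85.5493 payoff=36.2407 vs cont=35.6251 → 36.2407 [stop]  node(5,3) S=108.0418 payoff=13.7482 vs cont=17.7687 → 17.7687 [wait]  node(5,4) S=136.4480 payoff=0.0000 vs cont=5.6723 → 5.6723 [wait]  node(5,5) S=172.3227 payoff=0.0000 vs cont=0.8412 → 0.8412 [wait]  ⇒ S*(5)=85.5493
t_4: node(4,0) S=60.2773 payoff=61.5127 vs cont=60.7065 → 61.5127 [stop]  node(4,1) S=76.1253 payoff=45.6647 vs cont=44.8585 → 45.6647 [stop]  node(4,2) S=96.1400 payoff=25.6500 vs cont=26.8380 → 26.8380 [wait]  node(4,3) S=121.4170 payoff=0.3730 vs cont=11.6508 → 11.6508 [wait]  node(4,4) S=153.3398 payoff=0.0000 vs cont=3.2383 → 3.2383 [wait]  ⇒ S*(4)=76.1253
t_3: node(3,0) S=67.7394 payoff=54.0506 vs cont=53.2444 → 54.0506 [stop]  node(3,1) S=85.5493 payoff=36.2407 vs cont=36.0237 → 36.2407 [stop]  node(3,2) S=108.0418 payoff=13.7482 vs cont=19.1270 → 19.1270 [wait]  node(3,3) S=136.4480 payoff=0.0000 vs cont=7.4008 → 7.4008 [wait]  ⇒ S*(3)=85.5493
t_2: node(2,0) S=76.1253 payoff=45.6647 vs cont=44.8585 → 45.6647 [stop]  node(2,1) S=96.1400 payoff=25.6500 vs cont=27.5118 → 27.5118 [wait]  node(2,2) S=121.4170 payoff=0.3730 vs cont=13.1838 → 13.1838 [wait]  ⇒ S*(2)=76.1253
t_1: node(1,0) S=85.5493 payoff=36.2407 vs cont=36.3579 → 36.3579 [wait]  node(1,1) S=108.0418 payoff=13.7482 vs cont=20.2224 → 20.2224 [wait]  ⇒ S*(1)=-
t_0: node(0,0) S=96.1400 payoff=25.6500 vs cont=28.1135 → 28.1135 [wait]  ⇒ S*(0)=-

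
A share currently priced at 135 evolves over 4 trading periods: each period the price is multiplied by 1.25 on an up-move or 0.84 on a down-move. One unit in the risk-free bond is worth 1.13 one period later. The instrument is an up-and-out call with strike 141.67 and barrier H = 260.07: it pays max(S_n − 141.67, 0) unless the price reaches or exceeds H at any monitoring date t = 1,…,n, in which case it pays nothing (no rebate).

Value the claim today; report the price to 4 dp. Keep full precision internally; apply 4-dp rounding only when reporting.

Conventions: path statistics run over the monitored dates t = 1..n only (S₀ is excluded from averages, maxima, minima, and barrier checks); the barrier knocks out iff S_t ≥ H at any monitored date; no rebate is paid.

price = 16.3404

Under the martingale measure an up-move has probability p* = 0.7073; value the claim as the probability-weighted average of per-path payoffs, discounted 4 periods at R = 1.13.
Enumerate all 2^4 = 16 price paths (U = up ×1.25, D = down ×0.84); each path with k up-moves has probability p*^k·(1−p*)^(4−k).
DDDD: M=113.4000, payoff=0.0000, prob=0.007338
UDDD: M=168.7500, payoff=0.0000, prob=0.017734
DUDD: M=141.7500, payoff=0.0000, prob=0.017734
UUDD: M=210.9375, payoff=7.1675, prob=0.042857
DDUD: M=119.0700, payoff=0.0000, prob=0.017734
UDUD: M=177.1875, payoff=7.1675, prob=0.042857
DUUD: M=177.1875, payoff=7.1675, prob=0.042857
UUUD: M=263.6719, payoff=0.0000, prob=0.103571
DDDU: M=113.4000, payoff=0.0000, prob=0.017734
UDDU: M=168.7500, payoff=7.1675, prob=0.042857
DUDU: M=148.8375, payoff=7.1675, prob=0.042857
UUDU: M=221.4844, payoff=79.8144, prob=0.103571
DDUU: M=148.8375, payoff=7.1675, prob=0.042857
UDUU: M=221.4844, payoff=79.8144, prob=0.103571
DUUU: M=221.4844, payoff=79.8144, prob=0.103571
UUUU: M=329.5898, payoff=0.0000, prob=0.250298
Price = Σ prob·payoff / R^4 = 26.642529 / 1.630474 = 16.3404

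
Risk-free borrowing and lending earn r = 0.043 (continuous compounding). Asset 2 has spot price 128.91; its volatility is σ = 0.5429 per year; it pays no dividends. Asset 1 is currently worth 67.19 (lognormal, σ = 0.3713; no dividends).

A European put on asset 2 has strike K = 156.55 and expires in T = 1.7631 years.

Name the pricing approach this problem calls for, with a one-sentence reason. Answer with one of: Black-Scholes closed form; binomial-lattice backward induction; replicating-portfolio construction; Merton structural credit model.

framework: Black-Scholes closed form

Key observation: a European claim on asset 2 (strike 156.55) — a lognormal (GBM) underlying with constant rate and volatility — has an exact closed-form value; no lattice or capital structure is involved.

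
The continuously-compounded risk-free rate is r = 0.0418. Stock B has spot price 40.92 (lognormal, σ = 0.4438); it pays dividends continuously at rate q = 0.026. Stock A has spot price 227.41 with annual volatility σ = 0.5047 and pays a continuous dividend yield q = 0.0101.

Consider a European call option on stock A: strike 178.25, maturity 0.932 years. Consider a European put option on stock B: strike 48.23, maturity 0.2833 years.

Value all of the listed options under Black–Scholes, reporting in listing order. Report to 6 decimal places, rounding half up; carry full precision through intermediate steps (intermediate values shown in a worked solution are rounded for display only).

[stock A call K=178.25]
σ√T = 0.5047·√0.932 = 0.487238
d₁ = (ln(S/K) + (r−q+σ²/2)T) / (σ√T) = (ln(227.41/178.25) + (0.0418−0.0101+0.5047²/2)·0.932) / 0.487238 = (0.243567 + 0.148245) / 0.487238 = 0.804150
d₂ = d₁ − σ√T = 0.804150 − 0.487238 = 0.316912
e^{−rT} = 0.961791
e^{−qT} = 0.990631
N(d₁) = 0.789345,  N(d₂) = 0.624345
price = S·e^{−qT}·N(d₁) − K·e^{−rT}·N(d₂) = 177.823099 − 107.037231 = 70.785869
[stock B put K=48.23]
σ√T = 0.4438·√0.2833 = 0.236217
d₁ = (ln(S/K) + (r−q+σ²/2)T) / (σ√T) = (ln(40.92/48.23) + (0.0418−0.026+0.4438²/2)·0.2833) / 0.236217 = (-0.164362 + 0.032375) / 0.236217 = -0.558754
d₂ = d₁ − σ√T = -0.558754 − 0.236217 = -0.794971
e^{−rT} = 0.988228
e^{−qT} = 0.992661
N(−d₁) = 0.711835,  N(−d₂) = 0.786685
price = K·e^{−rT}·N(−d₂) − S·e^{−qT}·N(−d₁) = 37.495148 − 28.914529 = 8.580619

price(stock A call K=178.25) = 70.785869
price(stock B put K=48.23) = 8.580619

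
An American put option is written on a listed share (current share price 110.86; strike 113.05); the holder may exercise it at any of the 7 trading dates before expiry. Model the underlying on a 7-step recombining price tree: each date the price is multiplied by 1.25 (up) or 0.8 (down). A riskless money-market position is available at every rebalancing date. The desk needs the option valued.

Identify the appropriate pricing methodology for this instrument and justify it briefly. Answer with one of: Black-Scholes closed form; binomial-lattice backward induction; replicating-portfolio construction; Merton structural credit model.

Key observation: the defining feature is the embedded early-exercise option across 7 discrete dates on the spot-110.86 tree; pricing the strike-113.05 put means working backward with an exercise test at every node.

framework: binomial-lattice backward induction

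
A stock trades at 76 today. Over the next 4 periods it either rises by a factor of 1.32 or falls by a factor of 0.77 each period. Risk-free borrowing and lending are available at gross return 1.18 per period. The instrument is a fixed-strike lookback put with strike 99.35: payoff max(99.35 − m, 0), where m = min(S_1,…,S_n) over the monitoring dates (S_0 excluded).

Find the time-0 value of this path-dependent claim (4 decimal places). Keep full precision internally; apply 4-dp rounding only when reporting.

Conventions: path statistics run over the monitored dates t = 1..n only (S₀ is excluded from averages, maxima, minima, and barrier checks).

With p* = (R−d)/(u−d) = 0.7455, sum probability × payoff across the paths and divide by R^4.
Enumerate all 2^4 = 16 price paths (U = up ×1.32, D = down ×0.77); each path with k up-moves has probability p*^k·(1−p*)^(4−k).
DDDD: m=26.7163, payoff=72.6337, prob=0.004198
UDDD: m=45.7994, payoff=53.5506, prob=0.012295
DUDD: m=45.7994, payoff=53.5506, prob=0.012295
UUDD: m=78.5132, payoff=20.8368, prob=0.036006
DDUD: m=45.0604, payoff=54.2896, prob=0.012295
UDUD: m=77.2464, payoff=22.1036, prob=0.036006
DUUD: m=58.5200, payoff=40.8300, prob=0.036006
UUUD: m=100.3200, payoff=0.0000, prob=0.105446
DDDU: m=34.6965, payoff=64.6535, prob=0.012295
UDDU: m=59.4797, payoff=39.8703, prob=0.036006
DUDU: m=58.5200, payoff=40.8300, prob=0.036006
UUDU: m=100.3200, payoff=0.0000, prob=0.105446
DDUU: m=45.0604, payoff=54.2896, prob=0.036006
UDUU: m=77.2464, payoff=22.1036, prob=0.105446
DUUU: m=58.5200, payoff=40.8300, prob=0.105446
UUUU: m=100.3200, payoff=0.0000, prob=0.308805
Price = Σ prob·payoff / R^4 = 17.596796 / 1.938778 = 9.0762

price = 9.0762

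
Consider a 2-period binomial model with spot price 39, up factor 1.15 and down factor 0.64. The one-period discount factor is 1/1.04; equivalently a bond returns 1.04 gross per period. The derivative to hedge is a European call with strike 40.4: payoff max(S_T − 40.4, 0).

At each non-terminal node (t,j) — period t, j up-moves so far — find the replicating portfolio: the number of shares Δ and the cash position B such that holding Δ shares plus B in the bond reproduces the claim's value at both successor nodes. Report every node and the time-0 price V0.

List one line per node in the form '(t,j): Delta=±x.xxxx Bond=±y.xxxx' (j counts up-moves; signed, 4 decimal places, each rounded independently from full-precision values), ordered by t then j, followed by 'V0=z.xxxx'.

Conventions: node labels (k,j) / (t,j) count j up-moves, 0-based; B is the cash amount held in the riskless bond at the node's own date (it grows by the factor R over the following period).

Risk-neutral probability p* = (R−d)/(u−d) = (1.04−0.64)/(1.15−0.64) = 0.7843.
At maturity the claim pays: V(2,0)=0.0000, V(2,1)=0.0000, V(2,2)=11.1775
(1,0): S=24.9600. Δ = (V_up−V_dn)/(S_up−S_dn) = (0.0000−0.0000)/(28.7040−15.9744) = 0.0000. V = [p*·0.0000 + (1−p*)·0.0000]/1.04 = 0.0000. B = V − Δ·S = 0.0000.
(1,1): S=44.8500. Δ = (V_up−V_dn)/(S_up−S_dn) = (11.1775−0.0000)/(51.5775−28.7040) = 0.4887. V = [p*·11.1775 + (1−p*)·0.0000]/1.04 = 8.4295. B = V − Δ·S = -13.4872.
(0,0): S=39.0000. Δ = (V_up−V_dn)/(S_up−S_dn) = (8.4295−0.0000)/(44.8500−24.9600) = 0.4238. V = [p*·8.4295 + (1−p*)·0.0000]/1.04 = 6.3571. B = V − Δ·S = -10.1713.
Verification: the root portfolio costs Δ(0,0)·S0 + B(0,0) = 6.3571, matching V0.

(0,0): Delta=0.4238 Bond=-10.1713
(1,0): Delta=0.0000 Bond=0.0000
(1,1): Delta=0.4887 Bond=-13.4872
V0=6.3571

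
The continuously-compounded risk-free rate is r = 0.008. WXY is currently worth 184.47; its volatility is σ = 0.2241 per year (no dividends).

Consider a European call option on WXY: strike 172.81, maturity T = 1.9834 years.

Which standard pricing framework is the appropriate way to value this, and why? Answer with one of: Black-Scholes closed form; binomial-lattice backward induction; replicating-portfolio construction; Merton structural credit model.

Key observation: the strike-172.81 call on WXY is European-exercise on a continuously-modelled lognormal underlying, so its value is a single closed-form evaluation.

framework: Black-Scholes closed form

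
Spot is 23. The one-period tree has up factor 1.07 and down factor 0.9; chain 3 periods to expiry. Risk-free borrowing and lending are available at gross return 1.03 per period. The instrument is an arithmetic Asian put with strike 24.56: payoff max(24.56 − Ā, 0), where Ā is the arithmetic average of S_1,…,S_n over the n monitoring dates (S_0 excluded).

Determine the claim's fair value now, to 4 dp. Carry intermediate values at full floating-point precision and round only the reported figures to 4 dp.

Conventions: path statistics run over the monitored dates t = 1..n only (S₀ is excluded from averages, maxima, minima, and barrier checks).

With p* = (R−d)/(u−d) = 0.7647, sum probability × payoff across the paths and divide by R^3.
Enumerate all 2^3 = 8 price paths (U = up ×1.07, D = down ×0.9); each path with k up-moves has probability p*^k·(1−p*)^(3−k).
DDD: Ā=18.6990, payoff=5.8610, prob=0.013027
UDD: Ā=22.2310, payoff=2.3290, prob=0.042337
DUD: Ā=20.9277, payoff=3.6323, prob=0.042337
UUD: Ā=24.8807, payoff=0.0000, prob=0.137594
DDU: Ā=19.7547, payoff=4.8053, prob=0.042337
UDU: Ā=23.4861, payoff=1.0739, prob=0.137594
DUU: Ā=22.1828, payoff=2.3772, prob=0.137594
UUU: Ā=26.3729, payoff=0.0000, prob=0.447181
Price = Σ prob·payoff / R^3 = 1.007014 / 1.092727 = 0.9216

price = 0.9216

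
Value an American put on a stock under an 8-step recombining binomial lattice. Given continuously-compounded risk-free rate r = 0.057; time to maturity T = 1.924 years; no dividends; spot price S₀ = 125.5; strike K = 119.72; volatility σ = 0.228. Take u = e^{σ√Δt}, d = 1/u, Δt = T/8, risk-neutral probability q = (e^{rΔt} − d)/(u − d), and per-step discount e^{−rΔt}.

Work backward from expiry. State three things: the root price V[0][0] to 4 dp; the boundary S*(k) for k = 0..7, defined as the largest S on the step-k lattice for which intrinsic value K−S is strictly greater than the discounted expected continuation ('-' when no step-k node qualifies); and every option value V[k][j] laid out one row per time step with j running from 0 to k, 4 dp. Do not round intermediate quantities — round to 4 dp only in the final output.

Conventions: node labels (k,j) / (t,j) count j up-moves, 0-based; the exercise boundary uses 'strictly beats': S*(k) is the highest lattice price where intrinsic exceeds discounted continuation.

params: Δt=0.24050 u=1.11830 d=0.89421 q=0.53367 e^(-rΔt)=0.98639
t_8 payoffs: 68.4143 55.5569 39.4775 19.3684 0.0000 0.0000 0.0000 0.0000 0.0000
t_7: node(7,0) S=57.3753 payoff=62.3447 vs cont=60.7147 → 62.3447 [stop]  node(7,1) S=71.7538 payoff=47.9662 vs cont=46.3362 → 47.9662 [stop]  node(7,2) S=89.7355 payoff=29.9845 vs cont=28.3545 → 29.9845 [stop]  node(7,3) S=112.2235 payoff=7.4965 vs cont=8.9091 → 8.9091 [wait]  node(7,4) S=140.3471 payoff=0.0000 vs cont=0.0000 → 0.0000 [wait]  node(7,5) S=175.5186 payoff=0.0000 vs cont=0.0000 → 0.0000 [wait]  node(7,6) S=219.5041 payoff=0.0000 vs cont=0.0000 → 0.0000 [wait]  node(7,7) S=274.5125 payoff=0.0000 vs cont=0.0000 → 0.0000 [wait]  ⇒ S*(7)=89.7355
t_6: node(6,0) S=64.1631 payoff=55.5569 vs cont=53.9270 → 55.5569 [stop]  node(6,1) S=80.2425 payoff=39.4775 vs cont=37.8475 → 39.4775 [stop]  node(6,2) S=100.3516 payoff=19.3684 vs cont=18.4821 → 19.3684 [stop]  node(6,3) S=125.5000 payoff=0.0000 vs cont=4.0980 → 4.0980 [wait]  node(6,4) S=156.9507 payoff=0.0000 vs cont=0.0000 → 0.0000 [wait]  node(6,5) S=196.2831 payoff=0.0000 vs cont=0.0000 → 0.0000 [wait]  node(6,6) S=245.4722 payoff=0.0000 vs cont=0.0000 → 0.0000 [wait]  ⇒ S*(6)=100.3516
t_5: node(5,0) S=71.7538 payoff=47.9662 vs cont=46.3362 → 47.9662 [stop]  node(5,1) S=89.7355 payoff=29.9845 vs cont=28.3545 → 29.9845 [stop]  node(5,2) S=112.2235 payoff=7.4965 vs cont=11.0663 → 11.0663 [wait]  node(5,3) S=140.3471 payoff=0.0000 vs cont=1.8850 → 1.8850 [wait]  node(5,4) S=175.5186 payoff=0.0000 vs cont=0.0000 → 0.0000 [wait]  node(5,5) S=219.5041 payoff=0.0000 vs cont=0.0000 → 0.0000 [wait]  ⇒ S*(5)=89.7355
t_4: node(4,0) S=80.2425 payoff=39.4775 vs cont=37.8475 → 39.4775 [stop]  node(4,1) S=100.3516 payoff=19.3684 vs cont=19.6176 → 19.6176 [wait]  node(4,2) S=125.5000 payoff=0.0000 vs cont=6.0826 → 6.0826 [wait]  node(4,3) S=156.9507 payoff=0.0000 vs cont=0.8671 → 0.8671 [wait]  node(4,4) S=196.2831 payoff=0.0000 vs cont=0.0000 → 0.0000 [wait]  ⇒ S*(4)=80.2425
t_3: node(3,0) S=89.7355 payoff=29.9845 vs cont=28.4857 → 29.9845 [stop]  node(3,1) S=112.2235 payoff=7.4965 vs cont=12.2256 → 12.2256 [wait]  node(3,2) S=140.3471 payoff=0.0000 vs cont=3.2543 → 3.2543 [wait]  node(3,3) S=175.5186 payoff=0.0000 vs cont=0.3988 → 0.3988 [wait]  ⇒ S*(3)=89.7355
t_2: node(2,0) S=100.3516 payoff=19.3684 vs cont=20.2279 → 20.2279 [wait]  node(2,1) S=125.5000 payoff=0.0000 vs cont=7.3366 → 7.3366 [wait]  node(2,2) S=156.9507 payoff=0.0000 vs cont=1.7069 → 1.7069 [wait]  ⇒ S*(2)=-
t_1: node(1,0) S=112.2235 payoff=7.4965 vs cont=13.1665 → 13.1665 [wait]  node(1,1) S=140.3471 payoff=0.0000 vs cont=4.2732 → 4.2732 [wait]  ⇒ S*(1)=-
t_0: node(0,0) S=125.5000 payoff=0.0000 vs cont=8.3057 → 8.3057 [wait]  ⇒ S*(0)=-

price = 8.3057
boundary = - - - 89.7355 80.2425 89.7355 100.3516 89.7355
tree:
8.3057
13.1665 4.2732
20.2279 7.3366 1.7069
29.9845 12.2256 3.2543 0.3988
39.4775 19.6176 6.0826 0.8671 0.0000
47.9662 29.9845 11.0663 1.8850 0.0000 0.0000
55.5569 39.4775 19.3684 4.0980 0.0000 0.0000 0.0000
62.3447 47.9662 29.9845 8.9091 0.0000 0.0000 0.0000 0.0000
68.4143 55.5569 39.4775 19.3684 0.0000 0.0000 0.0000 0.0000 0.0000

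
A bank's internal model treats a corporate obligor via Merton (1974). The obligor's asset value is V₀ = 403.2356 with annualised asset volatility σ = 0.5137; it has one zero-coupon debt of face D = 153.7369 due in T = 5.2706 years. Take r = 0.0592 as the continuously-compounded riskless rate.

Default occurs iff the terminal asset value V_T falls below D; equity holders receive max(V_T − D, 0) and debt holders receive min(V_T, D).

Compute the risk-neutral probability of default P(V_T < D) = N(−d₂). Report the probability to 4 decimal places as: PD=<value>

PD=0.3112

Apply the equity-as-call identities (strike 153.7369, horizon 5.2706 years):
d₁ = [ln(V₀/D) + (r + σ²/2)T] / (σ√T)
   = [ln(403.2356/153.7369) + (0.0592 + 0.5·0.5137²)·5.2706] / (0.5137·√5.2706)
   = [0.964278 + 1.007443] / 1.179342 = 1.671883
d₂ = d₁ − σ√T = 1.671883 − 1.179342 = 0.492541
risk-neutral PD = N(−d₂) = N(-0.492541) = 0.311168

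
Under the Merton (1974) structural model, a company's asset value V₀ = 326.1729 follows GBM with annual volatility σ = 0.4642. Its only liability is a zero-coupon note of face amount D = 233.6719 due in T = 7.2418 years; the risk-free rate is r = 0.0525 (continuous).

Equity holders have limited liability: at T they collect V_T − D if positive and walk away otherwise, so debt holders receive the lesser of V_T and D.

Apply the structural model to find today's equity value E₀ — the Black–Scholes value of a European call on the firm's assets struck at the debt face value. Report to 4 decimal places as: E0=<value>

E0=211.8909

Equity is a call on the firm's assets struck at D = 233.6719:
d₁ = [ln(V₀/D) + (r + σ²/2)T] / (σ√T)
   = [ln(326.1729/233.6719) + (0.0525 + 0.5·0.4642²)·7.2418] / (0.4642·√7.2418)
   = [0.333510 + 1.160432] / 1.249190 = 1.195929
d₂ = d₁ − σ√T = 1.195929 − 1.249190 = -0.053261
N(d₁) = 0.884138,  N(d₂) = 0.478762,  e^(−rT) = 0.683728
E₀ = V₀·N(d₁) − D·e^(−rT)·N(d₂)
   = 326.1729·0.884138 − 233.6719·0.683728·0.478762 = 211.890894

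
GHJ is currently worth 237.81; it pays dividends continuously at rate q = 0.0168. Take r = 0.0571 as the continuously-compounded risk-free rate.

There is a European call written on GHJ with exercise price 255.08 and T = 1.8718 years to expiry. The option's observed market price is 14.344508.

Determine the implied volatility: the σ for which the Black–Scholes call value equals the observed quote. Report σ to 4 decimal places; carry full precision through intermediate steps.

sigma = 0.1095

At σ = 0.1095 the Black–Scholes value reproduces the quote:
σ√T = 0.1095·√1.8718 = 0.149811
d₁ = (ln(S/K) + (r−q+σ²/2)T) / (σ√T) = (ln(237.81/255.08) + (0.0571−0.0168+0.1095²/2)·1.8718) / 0.149811 = (-0.070105 + 0.086655) / 0.149811 = 0.110473
d₂ = d₁ − σ√T = 0.110473 − 0.149811 = -0.039338
e^{−rT} = 0.898634
e^{−qT} = 0.969043
N(d₁) = 0.543983,  N(d₂) = 0.484310
V = S·e^{−qT}·N(d₁) − K·e^{−rT}·N(d₂) = 125.359805 − 111.015297 = 14.344508 (matching the quote); vega is positive throughout, so no other σ reproduces this price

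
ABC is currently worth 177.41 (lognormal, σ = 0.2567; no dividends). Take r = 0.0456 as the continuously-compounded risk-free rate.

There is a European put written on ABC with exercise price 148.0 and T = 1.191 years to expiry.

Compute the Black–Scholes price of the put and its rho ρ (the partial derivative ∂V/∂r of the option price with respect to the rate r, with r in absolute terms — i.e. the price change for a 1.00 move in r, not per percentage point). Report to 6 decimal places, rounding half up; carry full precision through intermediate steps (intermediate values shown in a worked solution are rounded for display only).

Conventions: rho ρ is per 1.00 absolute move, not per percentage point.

price = 4.909776
ρ = -40.355087

σ√T = 0.2567·√1.191 = 0.280144
d₁ = (ln(S/K) + (r+σ²/2)T) / (σ√T) = (ln(177.41/148.0) + (0.0456+0.2567²/2)·1.191) / 0.280144 = (0.181251 + 0.093550) / 0.280144 = 0.980927
d₂ = d₁ − σ√T = 0.980927 − 0.280144 = 0.700783
e^{−rT} = 0.947139
N(−d₁) = 0.163314,  N(−d₂) = 0.241719
Put price V = K·e^{−rT}·N(−d₂) − S·N(−d₁) = 33.883364 − 28.973589 = 4.909776
ρ = −K·T·e^{−rT}·N(−d₂) = -40.355087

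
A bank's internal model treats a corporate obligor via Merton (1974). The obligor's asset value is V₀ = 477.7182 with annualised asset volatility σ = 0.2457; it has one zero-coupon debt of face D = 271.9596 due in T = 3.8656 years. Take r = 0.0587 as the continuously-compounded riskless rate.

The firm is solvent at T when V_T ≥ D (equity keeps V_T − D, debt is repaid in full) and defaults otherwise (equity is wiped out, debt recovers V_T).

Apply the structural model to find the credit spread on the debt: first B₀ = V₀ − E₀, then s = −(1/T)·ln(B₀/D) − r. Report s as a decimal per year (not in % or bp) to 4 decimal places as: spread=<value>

Work the structural quantities from V₀ = 477.7182 against face 271.9596:
d₁ = [ln(V₀/D) + (r + σ²/2)T] / (σ√T)
   = [ln(477.7182/271.9596) + (0.0587 + 0.5·0.2457²)·3.8656] / (0.2457·√3.8656)
   = [0.563367 + 0.343591] / 0.483074 = 1.877473
d₂ = d₁ − σ√T = 1.877473 − 0.483074 = 1.394399
N(d₁) = 0.969773,  N(d₂) = 0.918401,  e^(−rT) = 0.796992
E₀ = V₀·N(d₁) − D·e^(−rT)·N(d₂)
   = 477.7182·0.969773 − 271.9596·0.796992·0.918401 = 264.215230
B₀ = V₀ − E₀ = 477.7182 − 264.215230 = 213.502970
spread = −(1/T)·ln(B₀/D) − r = −(1/3.8656)·ln(213.502970/271.9596) − 0.0587 = 0.00390420

spread=0.0039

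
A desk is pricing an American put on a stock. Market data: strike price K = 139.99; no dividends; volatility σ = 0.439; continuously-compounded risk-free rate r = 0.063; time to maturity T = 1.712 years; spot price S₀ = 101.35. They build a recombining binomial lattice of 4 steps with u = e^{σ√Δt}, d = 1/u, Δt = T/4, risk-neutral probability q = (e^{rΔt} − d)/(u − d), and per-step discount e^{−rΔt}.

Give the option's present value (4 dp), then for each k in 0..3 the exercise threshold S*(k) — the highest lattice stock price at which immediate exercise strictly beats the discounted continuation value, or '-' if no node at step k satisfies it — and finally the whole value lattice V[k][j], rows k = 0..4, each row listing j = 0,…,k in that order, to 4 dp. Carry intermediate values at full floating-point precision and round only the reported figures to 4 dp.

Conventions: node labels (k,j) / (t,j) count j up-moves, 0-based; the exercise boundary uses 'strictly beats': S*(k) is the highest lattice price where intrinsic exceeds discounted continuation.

Δt=0.42800, u=1.33269, d=0.75036, q=0.47562, disc=e^(-rΔt)=0.97340
k=4 terminal: V=max(K-S,0) → 107.8605 82.9258 38.6400 0.0000 0.0000
k=3: j=0 S=42.8187 intr=97.1713 cont=93.4470 V=97.1713[EX]; j=1 S=76.0491 intr=63.9409 cont=60.2167 V=63.9409[EX]; j=2 S=135.0684 intr=4.9216 cont=19.7229 V=19.7229[hold]; j=3 S=239.8908 intr=0.0000 cont=0.0000 V=0.0000[hold]  S*(3)=76.0491
k=2: j=0 S=57.0642 intr=82.9258 cont=79.2015 V=82.9258[EX]; j=1 S=101.3500 intr=38.6400 cont=41.7683 V=41.7683[hold]; j=2 S=180.0046 intr=0.0000 cont=10.0671 V=10.0671[hold]  S*(2)=57.0642
k=1: j=0 S=76.0491 intr=63.9409 cont=61.6650 V=63.9409[EX]; j=1 S=135.0684 intr=4.9216 cont=25.9804 V=25.9804[hold]  S*(1)=76.0491
k=0: j=0 S=101.3500 intr=38.6400 cont=44.6653 V=44.6653[hold]  S*(0)=-

price = 44.6653
boundary = - 76.0491 57.0642 76.0491
tree:
44.6653
63.9409 25.9804
82.9258 41.7683 10.0671
97.1713 63.9409 19.7229 0.0000
107.8605 82.9258 38.6400 0.0000 0.0000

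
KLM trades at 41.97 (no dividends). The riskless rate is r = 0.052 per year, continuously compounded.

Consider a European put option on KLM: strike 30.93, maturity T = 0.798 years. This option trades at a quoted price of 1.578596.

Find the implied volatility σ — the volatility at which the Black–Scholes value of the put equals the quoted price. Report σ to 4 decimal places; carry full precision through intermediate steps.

sigma = 0.4584

At σ = 0.4584 the Black–Scholes value reproduces the quote:
σ√T = 0.4584·√0.798 = 0.409493
d₁ = (ln(S/K) + (r+σ²/2)T) / (σ√T) = (ln(41.97/30.93) + (0.052+0.4584²/2)·0.798) / 0.409493 = (0.305228 + 0.125338) / 0.409493 = 1.051464
d₂ = d₁ − σ√T = 1.051464 − 0.409493 = 0.641971
e^{−rT} = 0.959353
N(−d₁) = 0.146523,  N(−d₂) = 0.260446
V = K·e^{−rT}·N(−d₂) − S·N(−d₁) = 7.728160 − 6.149564 = 1.578596 (equal to the quote); since ∂V/∂σ > 0 for all σ, the implied volatility is unique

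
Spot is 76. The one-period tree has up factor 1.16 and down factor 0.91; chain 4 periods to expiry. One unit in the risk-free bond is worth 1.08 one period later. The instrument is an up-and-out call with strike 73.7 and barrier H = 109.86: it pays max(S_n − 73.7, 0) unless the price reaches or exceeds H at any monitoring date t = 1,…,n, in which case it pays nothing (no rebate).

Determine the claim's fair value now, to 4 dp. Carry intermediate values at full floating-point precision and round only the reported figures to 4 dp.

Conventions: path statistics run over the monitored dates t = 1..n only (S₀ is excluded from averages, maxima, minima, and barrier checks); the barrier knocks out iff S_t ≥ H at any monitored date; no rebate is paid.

No-arbitrage gives p* = (R−d)/(u−d) = 0.6800: enumerate every path, weight its payoff by its p*-probability, and discount by R^4.
Enumerate all 2^4 = 16 price paths (U = up ×1.16, D = down ×0.91); each path with k up-moves has probability p*^k·(1−p*)^(4−k).
DDDD: M=69.1600, payoff=0.0000, prob=0.010486
UDDD: M=88.1600, payoff=0.0000, prob=0.022282
DUDD: M=80.2256, payoff=0.0000, prob=0.022282
UUDD: M=102.2656, payoff=10.9861, prob=0.047350
DDUD: M=73.0053, payoff=0.0000, prob=0.022282
UDUD: M=93.0617, payoff=10.9861, prob=0.047350
DUUD: M=93.0617, payoff=10.9861, prob=0.047350
UUUD: M=118.6281, payoff=0.0000, prob=0.100618
DDDU: M=69.1600, payoff=0.0000, prob=0.022282
UDDU: M=88.1600, payoff=10.9861, prob=0.047350
DUDU: M=84.6861, payoff=10.9861, prob=0.047350
UUDU: M=107.9516, payoff=34.2516, prob=0.100618
DDUU: M=84.6861, payoff=10.9861, prob=0.047350
UDUU: M=107.9516, payoff=34.2516, prob=0.100618
DUUU: M=107.9516, payoff=34.2516, prob=0.100618
UUUU: M=137.6086, payoff=0.0000, prob=0.213814
Price = Σ prob·payoff / R^4 = 13.460145 / 1.360489 = 9.8936

price = 9.8936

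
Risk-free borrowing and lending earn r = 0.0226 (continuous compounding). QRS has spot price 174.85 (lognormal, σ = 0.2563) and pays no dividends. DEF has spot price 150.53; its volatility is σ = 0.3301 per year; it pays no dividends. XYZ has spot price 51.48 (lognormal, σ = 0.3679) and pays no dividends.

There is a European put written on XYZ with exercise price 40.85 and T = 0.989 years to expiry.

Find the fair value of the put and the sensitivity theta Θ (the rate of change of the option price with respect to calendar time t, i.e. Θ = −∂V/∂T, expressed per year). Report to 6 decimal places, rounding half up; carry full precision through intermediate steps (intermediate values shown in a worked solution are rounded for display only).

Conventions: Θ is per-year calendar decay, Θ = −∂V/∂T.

price = 2.375367
Θ = -2.312624

σ√T = 0.3679·√0.989 = 0.365871
d₁ = (ln(S/K) + (r+σ²/2)T) / (σ√T) = (ln(51.48/40.85) + (0.0226+0.3679²/2)·0.989) / 0.365871 = (0.231287 + 0.089282) / 0.365871 = 0.876180
d₂ = d₁ − σ√T = 0.876180 − 0.365871 = 0.510309
e^{−rT} = 0.977897
N(−d₁) = 0.190466,  N(−d₂) = 0.304918
Put price V = K·e^{−rT}·N(−d₂) − S·N(−d₁) = 12.180564 − 9.805197 = 2.375367
φ(d₁) = (1/√(2π))·e^{−d₁²/2} = 0.271774
Θ = −S·φ(d₁)·σ/(2√T) + r·K·e^{−rT}·N(−d₂) = −2.587905 + 0.275281 = -2.312624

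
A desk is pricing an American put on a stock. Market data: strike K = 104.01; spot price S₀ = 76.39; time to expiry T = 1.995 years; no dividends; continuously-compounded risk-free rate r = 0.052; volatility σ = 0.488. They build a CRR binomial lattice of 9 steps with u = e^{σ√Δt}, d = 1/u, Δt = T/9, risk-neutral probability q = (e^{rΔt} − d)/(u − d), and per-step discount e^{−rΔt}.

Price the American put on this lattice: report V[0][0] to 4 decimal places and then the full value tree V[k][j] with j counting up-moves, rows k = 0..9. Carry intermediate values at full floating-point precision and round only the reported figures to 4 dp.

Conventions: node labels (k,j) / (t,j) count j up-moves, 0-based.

price = 35.4253
tree:
35.4253
45.0590 25.3441
55.7629 33.9992 16.1264
65.6667 44.2664 23.1621 8.5225
73.5376 55.7629 32.2854 13.3577 3.2334
79.7928 65.6667 43.3885 20.4550 5.6150 0.6043
84.7640 73.5376 55.7629 30.3870 9.6635 1.1486 0.0000
88.7147 79.7928 65.6667 43.3009 16.4496 2.1833 0.0000 0.0000
91.8544 84.7640 73.5376 55.7629 27.6200 4.1502 0.0000 0.0000 0.0000
94.3496 88.7147 79.7928 65.6667 43.3009 7.8888 0.0000 0.0000 0.0000 0.0000

params: Δt=0.22167 u=1.25830 d=0.79473 q=0.46782 e^(-rΔt)=0.98854
t_9 payoffs: 94.3496 88.7147 79.7928 65.6667 43.3009 7.8888 0.0000 0.0000 0.0000 0.0000
k=8: node(8,0) S=12.1556 payoff=91.8544 vs cont=90.6624 → 91.8544 [stop]  node(8,1) S=19.2460 payoff=84.7640 vs cont=83.5719 → 84.7640 [stop]  node(8,2) S=30.4724 payoff=73.5376 vs cont=72.3456 → 73.5376 [stop]  node(8,3) S=48.2471 payoff=55.7629 vs cont=54.5709 → 55.7629 [stop]  node(8,4) S=76.3900 payoff=27.6200 vs cont=26.4280 → 27.6200 [stop]  node(8,5) S=120.9488 payoff=0.0000 vs cont=4.1502 → 4.1502 [wait]  node(8,6) S=191.4990 payoff=0.0000 vs cont=0.0000 → 0.0000 [wait]  node(8,7) S=303.2016 payoff=0.0000 vs cont=0.0000 → 0.0000 [wait]  node(8,8) S=480.0610 payoff=0.0000 vs cont=0.0000 → 0.0000 [wait]
k=7: node(7,0) S=15.2953 payoff=88.7147 vs cont=87.5227 → 88.7147 [stop]  node(7,1) S=24.2172 payoff=79.7928 vs cont=78.6008 → 79.7928 [stop]  node(7,2) S=38.3433 payoff=65.6667 vs cont=64.4747 → 65.6667 [stop]  node(7,3) S=60.7091 payoff=43.3009 vs cont=42.1089 → 43.3009 [stop]  node(7,4) S=96.1212 payoff=7.8888 vs cont=16.4496 → 16.4496 [wait]  node(7,5) S=152.1892 payoff=0.0000 vs cont=2.1833 → 2.1833 [wait]  node(7,6) S=240.9622 payoff=0.0000 vs cont=0.0000 → 0.0000 [wait]  node(7,7) S=381.5170 payoff=0.0000 vs cont=0.0000 → 0.0000 [wait]
k=6: node(6,0) S=19.2460 payoff=84.7640 vs cont=83.5719 → 84.7640 [stop]  node(6,1) S=30.4724 payoff=73.5376 vs cont=72.3456 → 73.5376 [stop]  node(6,2) S=48.2471 payoff=55.7629 vs cont=54.5709 → 55.7629 [stop]  node(6,3) S=76.3900 payoff=27.6200 vs cont=30.3870 → 30.3870 [wait]  node(6,4) S=120.9488 payoff=0.0000 vs cont=9.6635 → 9.6635 [wait]  node(6,5) S=191.4990 payoff=0.0000 vs cont=1.1486 → 1.1486 [wait]  node(6,6) S=303.2016 payoff=0.0000 vs cont=0.0000 → 0.0000 [wait]
k=5: node(5,0) S=24.2172 payoff=79.7928 vs cont=78.6008 → 79.7928 [stop]  node(5,1) S=38.3433 payoff=65.6667 vs cont=64.4747 → 65.6667 [stop]  node(5,2) S=60.7091 payoff=43.3009 vs cont=43.3885 → 43.3885 [wait]  node(5,3) S=96.1212 payoff=7.8888 vs cont=20.4550 → 20.4550 [wait]  node(5,4) S=152.1892 payoff=0.0000 vs cont=5.6150 → 5.6150 [wait]  node(5,5) S=240.9622 payoff=0.0000 vs cont=0.6043 → 0.6043 [wait]
k=4: node(4,0) S=30.4724 payoff=73.5376 vs cont=72.3456 → 73.5376 [stop]  node(4,1) S=48.2471 payoff=55.7629 vs cont=54.6114 → 55.7629 [stop]  node(4,2) S=76.3900 payoff=27.6200 vs cont=32.2854 → 32.2854 [wait]  node(4,3) S=120.9488 payoff=0.0000 vs cont=13.3577 → 13.3577 [wait]  node(4,4) S=191.4990 payoff=0.0000 vs cont=3.2334 → 3.2334 [wait]
k=3: node(3,0) S=38.3433 payoff=65.6667 vs cont=64.4747 → 65.6667 [stop]  node(3,1) S=60.7091 payoff=43.3009 vs cont=44.2664 → 44.2664 [wait]  node(3,2) S=96.1212 payoff=7.8888 vs cont=23.1621 → 23.1621 [wait]  node(3,3) S=152.1892 payoff=0.0000 vs cont=8.5225 → 8.5225 [wait]
k=2: node(2,0) S=48.2471 payoff=55.7629 vs cont=55.0174 → 55.7629 [stop]  node(2,1) S=76.3900 payoff=27.6200 vs cont=33.9992 → 33.9992 [wait]  node(2,2) S=120.9488 payoff=0.0000 vs cont=16.1264 → 16.1264 [wait]
k=1: node(1,0) S=60.7091 payoff=43.3009 vs cont=45.0590 → 45.0590 [wait]  node(1,1) S=96.1212 payoff=7.8888 vs cont=25.3441 → 25.3441 [wait]
k=0: node(0,0) S=76.3900 payoff=27.6200 vs cont=35.4253 → 35.4253 [wait]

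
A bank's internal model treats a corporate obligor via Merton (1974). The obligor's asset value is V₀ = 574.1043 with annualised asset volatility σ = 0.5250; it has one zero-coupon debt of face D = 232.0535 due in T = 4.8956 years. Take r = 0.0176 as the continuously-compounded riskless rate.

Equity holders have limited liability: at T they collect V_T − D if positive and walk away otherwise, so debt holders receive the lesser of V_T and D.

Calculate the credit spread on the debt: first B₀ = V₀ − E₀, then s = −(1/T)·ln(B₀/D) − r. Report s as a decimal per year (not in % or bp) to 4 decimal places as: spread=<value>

spread=0.0426

With assets at 574.1043 and a single debt payment of 232.0535 at 4.8956 years:
d₁ = [ln(V₀/D) + (r + σ²/2)T] / (σ√T)
   = [ln(574.1043/232.0535) + (0.0176 + 0.5·0.5250²)·4.8956] / (0.5250·√4.8956)
   = [0.905843 + 0.760837] / 1.161615 = 1.434796
d₂ = d₁ − σ√T = 1.434796 − 1.161615 = 0.273181
N(d₁) = 0.924327,  N(d₂) = 0.607643,  e^(−rT) = 0.917445
E₀ = V₀·N(d₁) − D·e^(−rT)·N(d₂)
   = 574.1043·0.924327 − 232.0535·0.917445·0.607643 = 401.295373
B₀ = V₀ − E₀ = 574.1043 − 401.295373 = 172.808927
spread = −(1/T)·ln(B₀/D) − r = −(1/4.8956)·ln(172.808927/232.0535) − 0.0176 = 0.04261355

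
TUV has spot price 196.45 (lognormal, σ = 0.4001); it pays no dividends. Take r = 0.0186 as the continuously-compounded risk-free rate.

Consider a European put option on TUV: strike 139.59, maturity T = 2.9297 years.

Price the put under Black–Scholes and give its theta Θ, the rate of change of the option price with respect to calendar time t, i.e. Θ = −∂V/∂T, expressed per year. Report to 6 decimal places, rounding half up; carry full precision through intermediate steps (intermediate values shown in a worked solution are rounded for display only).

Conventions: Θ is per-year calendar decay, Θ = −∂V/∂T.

price = 18.682377
Θ = -4.994165

σ√T = 0.4001·√2.9297 = 0.684826
d₁ = (ln(S/K) + (r+σ²/2)T) / (σ√T) = (ln(196.45/139.59) + (0.0186+0.4001²/2)·2.9297) / 0.684826 = (0.341698 + 0.288986) / 0.684826 = 0.920941
d₂ = d₁ − σ√T = 0.920941 − 0.684826 = 0.236115
e^{−rT} = 0.946966
N(−d₁) = 0.178541,  N(−d₂) = 0.406672
Put price V = K·e^{−rT}·N(−d₂) − S·N(−d₁) = 53.756693 − 35.074316 = 18.682377
φ(d₁) = (1/√(2π))·e^{−d₁²/2} = 0.261060
Θ = −S·φ(d₁)·σ/(2√T) + r·K·e^{−rT}·N(−d₂) = −5.994039 + 0.999874 = -4.994165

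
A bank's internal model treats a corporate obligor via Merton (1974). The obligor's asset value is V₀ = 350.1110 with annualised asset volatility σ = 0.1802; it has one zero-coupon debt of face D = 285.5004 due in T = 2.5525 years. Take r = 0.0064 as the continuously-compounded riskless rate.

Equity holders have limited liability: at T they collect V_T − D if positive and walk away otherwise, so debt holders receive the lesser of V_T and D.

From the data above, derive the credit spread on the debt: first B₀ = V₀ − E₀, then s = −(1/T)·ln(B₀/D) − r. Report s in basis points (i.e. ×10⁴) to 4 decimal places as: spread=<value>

spread=163.2256

Apply the equity-as-call identities (strike 285.5004, horizon 2.5525 years):
d₁ = [ln(V₀/D) + (r + σ²/2)T] / (σ√T)
   = [ln(350.1110/285.5004) + (0.0064 + 0.5·0.1802²)·2.5525] / (0.1802·√2.5525)
   = [0.204007 + 0.057778] / 0.287897 = 0.909301
d₂ = d₁ − σ√T = 0.909301 − 0.287897 = 0.621403
N(d₁) = 0.818404,  N(d₂) = 0.732833,  e^(−rT) = 0.983797
E₀ = V₀·N(d₁) − D·e^(−rT)·N(d₂)
   = 350.1110·0.818404 − 285.5004·0.983797·0.732833 = 80.698386
B₀ = V₀ − E₀ = 350.1110 − 80.698386 = 269.412614
spread = −(1/T)·ln(B₀/D) − r = −(1/2.5525)·ln(269.412614/285.5004) − 0.0064 = 0.01632256
in basis points: 0.01632256 × 10⁴ = 163.2256 bp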